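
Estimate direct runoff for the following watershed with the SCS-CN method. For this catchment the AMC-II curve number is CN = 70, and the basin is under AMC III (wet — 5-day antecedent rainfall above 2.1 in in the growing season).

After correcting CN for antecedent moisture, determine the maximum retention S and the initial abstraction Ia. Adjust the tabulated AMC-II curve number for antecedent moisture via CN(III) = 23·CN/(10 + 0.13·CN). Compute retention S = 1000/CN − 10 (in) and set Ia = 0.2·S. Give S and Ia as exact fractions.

S = 300/161 in ≈ 1.863 in; Ia = 60/161 in ≈ 0.373 in

Adjust CN=70 to AMC III: 23·70/(10 + 0.13·70) → 1610 ÷ (191/10) = 16100/191 ≈ 84.293
Retention S: 1000/CN − 10 with CN=84.293 → S = 300/161 ≈ 1.863 in
Ia = 0.2S: 0.2·1.863 = 0.373 in (exactly 60/161)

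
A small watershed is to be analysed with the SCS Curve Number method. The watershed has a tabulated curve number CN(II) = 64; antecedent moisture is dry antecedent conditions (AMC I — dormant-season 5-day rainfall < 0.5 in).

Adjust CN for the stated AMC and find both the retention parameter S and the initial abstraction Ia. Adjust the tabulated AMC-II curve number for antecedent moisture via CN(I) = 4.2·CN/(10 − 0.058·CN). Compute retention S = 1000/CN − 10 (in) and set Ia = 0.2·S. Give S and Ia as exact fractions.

Dry (AMC I): CN(I) = 4.2·64/(10 − 0.058·64) = (1344/5)/(786/125) = 5600/131 ≈ 42.748
S = 1000/(5600/131) − 10 = 375/28 in ≈ 13.393 in
Initial abstraction Ia = S/5 = (375/28)/5 = 75/28 ≈ 2.679 in

S = 375/28 in ≈ 13.393 in; Ia = 75/28 in ≈ 2.679 in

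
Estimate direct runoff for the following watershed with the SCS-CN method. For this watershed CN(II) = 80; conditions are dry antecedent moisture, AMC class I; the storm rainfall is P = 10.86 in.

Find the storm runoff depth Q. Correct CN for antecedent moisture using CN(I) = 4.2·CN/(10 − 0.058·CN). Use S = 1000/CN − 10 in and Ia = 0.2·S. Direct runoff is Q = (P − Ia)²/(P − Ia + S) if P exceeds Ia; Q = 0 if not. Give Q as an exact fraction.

Q = 103083409/17223150 in ≈ 5.985 in

Dry (AMC I): CN(I) = 4.2·80/(10 − 0.058·80) = 336/(134/25) = 4200/67 ≈ 62.687
S = 1000/(4200/67) − 10 = 125/21 in ≈ 5.952 in
Ia = 0.2S: 0.2·5.952 = 1.190 in (exactly 25/21)
P − Ia = 10.860 − 1.190 = 10153/1050 ≈ 9.670 in (> 0, runoff occurs)
Q = (10153/1050)²/((10153/1050) + 125/21) = (103083409/1102500)/(16403/1050) = 103083409/17223150 in ≈ 5.985 in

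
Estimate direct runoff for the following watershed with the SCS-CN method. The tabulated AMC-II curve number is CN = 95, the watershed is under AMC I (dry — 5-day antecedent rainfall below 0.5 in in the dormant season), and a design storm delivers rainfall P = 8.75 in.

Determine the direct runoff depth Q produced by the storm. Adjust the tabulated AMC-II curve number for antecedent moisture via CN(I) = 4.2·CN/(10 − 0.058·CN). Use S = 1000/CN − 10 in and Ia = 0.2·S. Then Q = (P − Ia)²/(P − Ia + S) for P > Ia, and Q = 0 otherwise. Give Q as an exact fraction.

Adjust CN=95 to AMC I: 4.2·95/(10 − 0.058·95) → 399 ÷ (449/100) = 39900/449 ≈ 88.864
S = 1000/(39900/449) − 10 = 500/399 in ≈ 1.253 in
Initial abstraction Ia = S/5 = (500/399)/5 = 100/399 ≈ 0.251 in
Since P=8.750 > Ia=0.251: effective rainfall P−Ia = 13565/1596 in
Q = (13565/1596)²/((13565/1596) + 500/399) = (184009225/2547216)/(15565/1596) = 36801845/4968348 in ≈ 7.407 in

Q = 36801845/4968348 in ≈ 7.407 in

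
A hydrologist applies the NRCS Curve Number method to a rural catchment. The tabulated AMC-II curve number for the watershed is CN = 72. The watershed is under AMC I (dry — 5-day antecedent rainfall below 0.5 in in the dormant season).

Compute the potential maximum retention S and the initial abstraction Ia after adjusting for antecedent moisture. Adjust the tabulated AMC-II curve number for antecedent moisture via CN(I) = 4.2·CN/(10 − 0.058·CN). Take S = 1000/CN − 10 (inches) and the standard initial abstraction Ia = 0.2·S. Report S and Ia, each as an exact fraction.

Adjust CN=72 to AMC I: 4.2·72/(10 − 0.058·72) → (1512/5) ÷ (728/125) = 675/13 ≈ 51.923
Max retention: S = 1000/(675/13) − 10 = 250/27 in (≈ 9.259 in)
Initial abstraction Ia = S/5 = (250/27)/5 = 50/27 ≈ 1.852 in

S = 250/27 in ≈ 9.259 in; Ia = 50/27 in ≈ 1.852 in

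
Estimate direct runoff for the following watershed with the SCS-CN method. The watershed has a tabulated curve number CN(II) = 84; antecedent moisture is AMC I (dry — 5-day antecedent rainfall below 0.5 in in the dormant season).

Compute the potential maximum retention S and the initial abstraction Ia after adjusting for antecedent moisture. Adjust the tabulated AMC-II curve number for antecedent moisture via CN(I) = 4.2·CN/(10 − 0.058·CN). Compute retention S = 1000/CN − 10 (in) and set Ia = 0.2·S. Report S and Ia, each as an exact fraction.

Dry (AMC I): CN(I) = 4.2·84/(10 − 0.058·84) = (1764/5)/(641/125) = 44100/641 ≈ 68.799
Max retention: S = 1000/(44100/641) − 10 = 2000/441 in (≈ 4.535 in)
Ia = 0.2·(2000/441) = 400/441 in ≈ 0.907 in

S = 2000/441 in ≈ 4.535 in; Ia = 400/441 in ≈ 0.907 in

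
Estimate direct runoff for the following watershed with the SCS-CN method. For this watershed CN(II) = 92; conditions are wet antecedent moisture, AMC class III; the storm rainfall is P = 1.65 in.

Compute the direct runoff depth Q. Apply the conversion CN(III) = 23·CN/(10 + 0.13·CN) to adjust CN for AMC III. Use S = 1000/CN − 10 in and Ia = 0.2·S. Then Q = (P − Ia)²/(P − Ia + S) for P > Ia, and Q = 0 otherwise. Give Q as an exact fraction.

Q = 277455649/218551060 in ≈ 1.270 in

Adjust CN=92 to AMC III: 23·92/(10 + 0.13·92) → 2116 ÷ (549/25) = 52900/549 ≈ 96.357
Retention S: 1000/CN − 10 with CN=96.357 → S = 200/529 ≈ 0.378 in
Ia = 0.2S: 0.2·0.378 = 0.076 in (exactly 40/529)
Excess rainfall: 1.650 − 0.076 = 1.574 in; P > Ia so Q > 0
Q: (16657/10580)² ÷ (20657/10580) = 277455649/218551060 in (≈ 1.270 in)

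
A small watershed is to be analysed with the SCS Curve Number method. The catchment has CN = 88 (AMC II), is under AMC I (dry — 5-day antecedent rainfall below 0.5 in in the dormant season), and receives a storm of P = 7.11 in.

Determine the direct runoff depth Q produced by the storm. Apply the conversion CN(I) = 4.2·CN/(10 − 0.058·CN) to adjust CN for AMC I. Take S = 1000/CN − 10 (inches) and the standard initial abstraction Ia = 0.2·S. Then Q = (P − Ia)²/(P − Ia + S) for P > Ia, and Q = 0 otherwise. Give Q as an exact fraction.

Dry (AMC I): CN(I) = 4.2·88/(10 − 0.058·88) = (1848/5)/(612/125) = 3850/51 ≈ 75.490
Max retention: S = 1000/(3850/51) − 10 = 250/77 in (≈ 3.247 in)
Initial abstraction Ia = S/5 = (250/77)/5 = 50/77 ≈ 0.649 in
Excess rainfall: 7.110 − 0.649 = 6.461 in; P > Ia so Q > 0
Runoff Q = (P−Ia)²/(P−Ia+S) = (6.461)²/(6.461+3.247) = 2474764009/575551900 ≈ 4.300 in

Q = 2474764009/575551900 in ≈ 4.300 in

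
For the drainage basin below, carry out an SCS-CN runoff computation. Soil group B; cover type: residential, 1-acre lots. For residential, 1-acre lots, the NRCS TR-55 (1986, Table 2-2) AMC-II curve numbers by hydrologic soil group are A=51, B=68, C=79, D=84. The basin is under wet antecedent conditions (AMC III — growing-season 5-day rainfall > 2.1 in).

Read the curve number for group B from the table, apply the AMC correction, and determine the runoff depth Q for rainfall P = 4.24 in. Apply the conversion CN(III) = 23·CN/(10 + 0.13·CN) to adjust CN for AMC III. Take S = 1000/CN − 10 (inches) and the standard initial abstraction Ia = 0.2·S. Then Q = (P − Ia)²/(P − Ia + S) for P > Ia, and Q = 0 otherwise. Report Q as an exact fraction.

NRCS table: residential, 1-acre lots, soil group B → CN(II) = 68
Wet (AMC III): CN(III) = 23·68/(10 + 0.13·68) = 1564/(471/25) = 39100/471 ≈ 83.015
S = 1000/(39100/471) − 10 = 800/391 in ≈ 2.046 in
Ia = 0.2·(800/391) = 160/391 in ≈ 0.409 in
Excess rainfall: 4.240 − 0.409 = 3.831 in; P > Ia so Q > 0
Q = (37446/9775)²/((37446/9775) + 800/391) = (1402202916/95550625)/(57446/9775) = 701101458/280767325 in ≈ 2.497 in

Q = 701101458/280767325 in ≈ 2.497 in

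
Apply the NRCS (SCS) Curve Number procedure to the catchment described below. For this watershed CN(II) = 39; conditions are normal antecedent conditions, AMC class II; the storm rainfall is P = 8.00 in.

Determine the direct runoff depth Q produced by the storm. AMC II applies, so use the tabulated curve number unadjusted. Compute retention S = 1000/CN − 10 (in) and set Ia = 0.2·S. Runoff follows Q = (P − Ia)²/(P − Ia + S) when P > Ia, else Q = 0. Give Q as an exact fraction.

Q = 361/312 in ≈ 1.157 in

AMC II — tabulated CN = 39 applies directly.
Retention S: 1000/CN − 10 with CN=39.000 → S = 610/39 ≈ 15.641 in
Ia = 0.2S: 0.2·15.641 = 3.128 in (exactly 122/39)
Excess rainfall: 8.000 − 3.128 = 4.872 in; P > Ia so Q > 0
Runoff Q = (P−Ia)²/(P−Ia+S) = (4.872)²/(4.872+15.641) = 361/312 ≈ 1.157 in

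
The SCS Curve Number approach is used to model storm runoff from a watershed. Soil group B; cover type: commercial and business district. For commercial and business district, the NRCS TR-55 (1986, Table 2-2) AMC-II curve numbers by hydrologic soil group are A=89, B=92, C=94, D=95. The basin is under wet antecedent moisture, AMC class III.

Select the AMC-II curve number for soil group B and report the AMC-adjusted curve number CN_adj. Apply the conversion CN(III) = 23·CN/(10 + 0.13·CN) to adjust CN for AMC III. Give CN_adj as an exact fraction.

CN_adj = 52900/549 ≈ 96.357

NRCS table: commercial and business district, soil group B → CN(II) = 92
Adjust CN=92 to AMC III: 23·92/(10 + 0.13·92) → 2116 ÷ (549/25) = 52900/549 ≈ 96.357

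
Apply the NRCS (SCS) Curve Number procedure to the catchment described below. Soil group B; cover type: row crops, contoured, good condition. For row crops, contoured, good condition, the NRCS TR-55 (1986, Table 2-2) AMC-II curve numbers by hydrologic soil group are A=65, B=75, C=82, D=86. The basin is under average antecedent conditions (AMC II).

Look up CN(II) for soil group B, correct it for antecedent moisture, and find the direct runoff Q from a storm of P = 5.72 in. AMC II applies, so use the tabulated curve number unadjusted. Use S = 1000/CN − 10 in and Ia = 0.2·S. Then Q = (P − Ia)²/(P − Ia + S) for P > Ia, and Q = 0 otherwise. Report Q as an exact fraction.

Q = 143641/47175 in ≈ 3.045 in

NRCS table: row crops, contoured, good condition, soil group B → CN(II) = 75
CN(II) = 75; AMC II needs no correction.
S = 1000/75 − 10 = 10/3 in ≈ 3.333 in
Ia = 0.2·(10/3) = 2/3 in ≈ 0.667 in
Since P=5.720 > Ia=0.667: effective rainfall P−Ia = 379/75 in
Q: (379/75)² ÷ (629/75) = 143641/47175 in (≈ 3.045 in)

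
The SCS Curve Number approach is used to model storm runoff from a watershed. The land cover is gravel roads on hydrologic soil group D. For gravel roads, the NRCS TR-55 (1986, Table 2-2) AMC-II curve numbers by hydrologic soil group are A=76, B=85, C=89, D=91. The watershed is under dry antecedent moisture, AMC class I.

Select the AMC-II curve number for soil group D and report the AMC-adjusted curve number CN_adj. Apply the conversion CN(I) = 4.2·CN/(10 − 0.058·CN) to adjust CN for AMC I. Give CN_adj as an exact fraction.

NRCS table: gravel roads, soil group D → CN(II) = 91
Dry (AMC I): CN(I) = 4.2·91/(10 − 0.058·91) = (1911/5)/(2361/500) = 63700/787 ≈ 80.940

CN_adj = 63700/787 ≈ 80.940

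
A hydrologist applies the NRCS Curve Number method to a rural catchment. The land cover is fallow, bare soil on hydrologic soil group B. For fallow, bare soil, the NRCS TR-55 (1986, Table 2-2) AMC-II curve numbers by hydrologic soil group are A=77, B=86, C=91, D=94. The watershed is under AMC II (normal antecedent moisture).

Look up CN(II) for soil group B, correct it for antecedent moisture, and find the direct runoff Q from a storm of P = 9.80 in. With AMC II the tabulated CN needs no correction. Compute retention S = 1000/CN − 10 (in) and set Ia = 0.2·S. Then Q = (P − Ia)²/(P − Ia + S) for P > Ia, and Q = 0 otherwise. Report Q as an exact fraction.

NRCS table: fallow, bare soil, soil group B → CN(II) = 86
AMC II — tabulated CN = 86 applies directly.
Max retention: S = 1000/86 − 10 = 70/43 in (≈ 1.628 in)
Initial abstraction Ia = S/5 = (70/43)/5 = 14/43 ≈ 0.326 in
P − Ia = 9.800 − 0.326 = 2037/215 ≈ 9.474 in (> 0, runoff occurs)
Runoff Q = (P−Ia)²/(P−Ia+S) = (9.474)²/(9.474+1.628) = 592767/73315 ≈ 8.085 in

Q = 592767/73315 in ≈ 8.085 in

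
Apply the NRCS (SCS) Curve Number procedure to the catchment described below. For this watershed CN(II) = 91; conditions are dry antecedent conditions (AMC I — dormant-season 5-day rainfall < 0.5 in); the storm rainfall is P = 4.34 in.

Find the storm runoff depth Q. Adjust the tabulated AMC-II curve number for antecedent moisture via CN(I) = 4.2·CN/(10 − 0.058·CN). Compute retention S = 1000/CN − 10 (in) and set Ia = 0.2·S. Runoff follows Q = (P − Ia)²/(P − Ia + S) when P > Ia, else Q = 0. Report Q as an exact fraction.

CN(I) from CN(II)=91: (4.2·91)/(10 − 0.058·91) = 63700/787 ≈ 80.940
S = 1000/(63700/787) − 10 = 1500/637 in ≈ 2.355 in
Ia = 0.2·(1500/637) = 300/637 in ≈ 0.471 in
Excess rainfall: 4.340 − 0.471 = 3.869 in; P > Ia so Q > 0
Q = (123229/31850)²/((123229/31850) + 1500/637) = (15185386441/1014422500)/(198229/31850) = 15185386441/6313593650 in ≈ 2.405 in

Q = 15185386441/6313593650 in ≈ 2.405 in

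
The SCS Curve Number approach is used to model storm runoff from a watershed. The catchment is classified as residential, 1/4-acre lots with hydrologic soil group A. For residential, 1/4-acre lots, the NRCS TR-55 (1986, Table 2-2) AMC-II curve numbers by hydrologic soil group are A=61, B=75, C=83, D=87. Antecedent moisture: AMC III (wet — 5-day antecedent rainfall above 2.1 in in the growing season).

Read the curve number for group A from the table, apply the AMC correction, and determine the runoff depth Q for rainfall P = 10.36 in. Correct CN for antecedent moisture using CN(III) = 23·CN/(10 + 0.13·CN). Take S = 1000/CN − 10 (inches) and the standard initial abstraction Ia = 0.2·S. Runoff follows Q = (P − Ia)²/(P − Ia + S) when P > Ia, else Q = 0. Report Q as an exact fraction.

NRCS table: residential, 1/4-acre lots, soil group A → CN(II) = 61
Wet (AMC III): CN(III) = 23·61/(10 + 0.13·61) = 1403/(1793/100) = 140300/1793 ≈ 78.249
Retention S: 1000/CN − 10 with CN=78.249 → S = 3900/1403 ≈ 2.780 in
Initial abstraction Ia = S/5 = (3900/1403)/5 = 780/1403 ≈ 0.556 in
P − Ia = 10.360 − 0.556 = 343877/35075 ≈ 9.804 in (> 0, runoff occurs)
Q = (343877/35075)²/((343877/35075) + 3900/1403) = (118251391129/1230255625)/(441377/35075) = 118251391129/15481298275 in ≈ 7.638 in

Q = 118251391129/15481298275 in ≈ 7.638 in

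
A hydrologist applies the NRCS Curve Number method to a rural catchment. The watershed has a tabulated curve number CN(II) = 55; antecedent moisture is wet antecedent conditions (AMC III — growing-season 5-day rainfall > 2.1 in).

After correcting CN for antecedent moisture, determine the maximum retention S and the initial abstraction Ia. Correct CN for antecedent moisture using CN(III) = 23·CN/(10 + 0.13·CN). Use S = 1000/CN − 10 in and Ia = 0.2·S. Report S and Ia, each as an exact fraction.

S = 900/253 in ≈ 3.557 in; Ia = 180/253 in ≈ 0.711 in

Wet (AMC III): CN(III) = 23·55/(10 + 0.13·55) = 1265/(343/20) = 25300/343 ≈ 73.761
Max retention: S = 1000/(25300/343) − 10 = 900/253 in (≈ 3.557 in)
Initial abstraction Ia = S/5 = (900/253)/5 = 180/253 ≈ 0.711 in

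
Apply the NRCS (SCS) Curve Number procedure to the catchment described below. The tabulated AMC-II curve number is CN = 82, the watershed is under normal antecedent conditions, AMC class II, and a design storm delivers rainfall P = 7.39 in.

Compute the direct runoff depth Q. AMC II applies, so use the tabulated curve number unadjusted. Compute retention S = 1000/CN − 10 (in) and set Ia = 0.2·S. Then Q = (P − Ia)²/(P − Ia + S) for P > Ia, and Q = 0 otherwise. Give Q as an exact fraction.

Q = 812193001/153745900 in ≈ 5.283 in

CN(II) = 82; AMC II needs no correction.
S = 1000/82 − 10 = 90/41 in ≈ 2.195 in
Ia = 0.2S: 0.2·2.195 = 0.439 in (exactly 18/41)
Excess rainfall: 7.390 − 0.439 = 6.951 in; P > Ia so Q > 0
Runoff Q = (P−Ia)²/(P−Ia+S) = (6.951)²/(6.951+2.195) = 812193001/153745900 ≈ 5.283 in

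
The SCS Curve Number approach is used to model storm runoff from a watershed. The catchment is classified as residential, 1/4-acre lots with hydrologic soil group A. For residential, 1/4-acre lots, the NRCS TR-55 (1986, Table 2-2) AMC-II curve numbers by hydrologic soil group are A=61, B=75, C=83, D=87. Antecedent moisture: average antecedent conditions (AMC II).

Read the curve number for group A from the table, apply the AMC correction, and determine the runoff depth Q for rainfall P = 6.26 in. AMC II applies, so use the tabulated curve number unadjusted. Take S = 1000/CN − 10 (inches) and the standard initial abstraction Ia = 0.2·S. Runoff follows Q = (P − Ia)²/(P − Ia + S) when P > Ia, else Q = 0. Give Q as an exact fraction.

NRCS table: residential, 1/4-acre lots, soil group A → CN(II) = 61
CN(II) = 61; AMC II needs no correction.
Max retention: S = 1000/61 − 10 = 390/61 in (≈ 6.393 in)
Ia = 0.2·(390/61) = 78/61 in ≈ 1.279 in
Excess rainfall: 6.260 − 1.279 = 4.981 in; P > Ia so Q > 0
Q: (15193/3050)² ÷ (34693/3050) = 230827249/105813650 in (≈ 2.181 in)

Q = 230827249/105813650 in ≈ 2.181 in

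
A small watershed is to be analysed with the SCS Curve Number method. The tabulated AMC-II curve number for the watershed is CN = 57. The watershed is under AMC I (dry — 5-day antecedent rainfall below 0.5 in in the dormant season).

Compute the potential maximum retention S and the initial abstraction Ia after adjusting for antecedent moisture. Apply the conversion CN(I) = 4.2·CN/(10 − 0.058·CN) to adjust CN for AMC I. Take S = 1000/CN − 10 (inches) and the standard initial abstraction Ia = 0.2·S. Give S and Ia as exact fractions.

Dry (AMC I): CN(I) = 4.2·57/(10 − 0.058·57) = (1197/5)/(3347/500) = 119700/3347 ≈ 35.763
Max retention: S = 1000/(119700/3347) − 10 = 21500/1197 in (≈ 17.962 in)
Initial abstraction Ia = S/5 = (21500/1197)/5 = 4300/1197 ≈ 3.592 in

S = 21500/1197 in ≈ 17.962 in; Ia = 4300/1197 in ≈ 3.592 in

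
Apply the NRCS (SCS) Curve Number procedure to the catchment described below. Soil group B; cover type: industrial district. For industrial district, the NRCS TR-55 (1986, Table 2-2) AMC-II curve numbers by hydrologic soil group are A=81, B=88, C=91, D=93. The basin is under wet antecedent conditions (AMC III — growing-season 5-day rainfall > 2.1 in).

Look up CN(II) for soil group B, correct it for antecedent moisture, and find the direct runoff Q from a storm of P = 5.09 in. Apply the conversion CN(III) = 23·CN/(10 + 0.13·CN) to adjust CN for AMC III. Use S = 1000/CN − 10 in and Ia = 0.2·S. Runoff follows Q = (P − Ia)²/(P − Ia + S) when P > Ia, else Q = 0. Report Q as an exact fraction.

NRCS table: industrial district, soil group B → CN(II) = 88
Adjust CN=88 to AMC III: 23·88/(10 + 0.13·88) → 2024 ÷ (536/25) = 6325/67 ≈ 94.403
Retention S: 1000/CN − 10 with CN=94.403 → S = 150/253 ≈ 0.593 in
Ia = 0.2·(150/253) = 30/253 in ≈ 0.119 in
Since P=5.090 > Ia=0.119: effective rainfall P−Ia = 125777/25300 in
Runoff Q = (P−Ia)²/(P−Ia+S) = (4.971)²/(4.971+0.593) = 15819853729/3561658100 ≈ 4.442 in

Q = 15819853729/3561658100 in ≈ 4.442 in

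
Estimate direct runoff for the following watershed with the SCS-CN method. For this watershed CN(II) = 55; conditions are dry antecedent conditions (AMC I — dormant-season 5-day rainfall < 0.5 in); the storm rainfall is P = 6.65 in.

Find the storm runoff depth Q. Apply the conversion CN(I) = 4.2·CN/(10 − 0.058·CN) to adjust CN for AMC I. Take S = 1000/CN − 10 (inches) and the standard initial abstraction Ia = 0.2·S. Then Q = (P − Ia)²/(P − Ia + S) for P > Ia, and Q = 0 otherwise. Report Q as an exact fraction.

CN(I) from CN(II)=55: (4.2·55)/(10 − 0.058·55) = 7700/227 ≈ 33.921
S = 1000/(7700/227) − 10 = 1500/77 in ≈ 19.481 in
Initial abstraction Ia = S/5 = (1500/77)/5 = 300/77 ≈ 3.896 in
P − Ia = 6.650 − 3.896 = 4241/1540 ≈ 2.754 in (> 0, runoff occurs)
Runoff Q = (P−Ia)²/(P−Ia+S) = (2.754)²/(2.754+19.481) = 17986081/52731140 ≈ 0.341 in

Q = 17986081/52731140 in ≈ 0.341 in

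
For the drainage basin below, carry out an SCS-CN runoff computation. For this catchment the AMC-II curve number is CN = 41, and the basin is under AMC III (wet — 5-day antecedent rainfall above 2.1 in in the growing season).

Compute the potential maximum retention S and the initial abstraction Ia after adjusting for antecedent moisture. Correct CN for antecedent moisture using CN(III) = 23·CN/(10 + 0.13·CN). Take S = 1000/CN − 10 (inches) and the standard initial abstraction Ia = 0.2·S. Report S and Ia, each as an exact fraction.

S = 5900/943 in ≈ 6.257 in; Ia = 1180/943 in ≈ 1.251 in

Adjust CN=41 to AMC III: 23·41/(10 + 0.13·41) → 943 ÷ (1533/100) = 94300/1533 ≈ 61.513
Retention S: 1000/CN − 10 with CN=61.513 → S = 5900/943 ≈ 6.257 in
Ia = 0.2·(5900/943) = 1180/943 in ≈ 1.251 in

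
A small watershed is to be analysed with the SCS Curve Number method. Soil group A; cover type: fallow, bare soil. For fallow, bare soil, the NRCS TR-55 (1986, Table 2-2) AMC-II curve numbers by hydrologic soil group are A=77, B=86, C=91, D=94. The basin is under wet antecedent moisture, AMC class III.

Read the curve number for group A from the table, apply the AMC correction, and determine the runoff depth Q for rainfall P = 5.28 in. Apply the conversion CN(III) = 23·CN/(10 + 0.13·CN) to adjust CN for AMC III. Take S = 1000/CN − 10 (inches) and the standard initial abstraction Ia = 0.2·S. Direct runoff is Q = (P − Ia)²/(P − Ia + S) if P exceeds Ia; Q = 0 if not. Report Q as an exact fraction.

Q = 23348224/5853925 in ≈ 3.988 in

NRCS table: fallow, bare soil, soil group A → CN(II) = 77
Wet (AMC III): CN(III) = 23·77/(10 + 0.13·77) = 1771/(2001/100) = 7700/87 ≈ 88.506
Max retention: S = 1000/(7700/87) − 10 = 100/77 in (≈ 1.299 in)
Ia = 0.2S: 0.2·1.299 = 0.260 in (exactly 20/77)
Excess rainfall: 5.280 − 0.260 = 5.020 in; P > Ia so Q > 0
Q = (9664/1925)²/((9664/1925) + 100/77) = (93392896/3705625)/(12164/1925) = 23348224/5853925 in ≈ 3.988 in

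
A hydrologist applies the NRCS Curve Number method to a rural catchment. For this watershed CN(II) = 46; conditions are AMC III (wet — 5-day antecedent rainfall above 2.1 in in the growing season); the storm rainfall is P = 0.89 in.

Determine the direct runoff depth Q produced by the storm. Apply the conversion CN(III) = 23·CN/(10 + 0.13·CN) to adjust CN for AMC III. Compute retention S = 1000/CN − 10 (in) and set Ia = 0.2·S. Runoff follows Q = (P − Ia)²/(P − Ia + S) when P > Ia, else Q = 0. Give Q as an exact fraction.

Q = 0 in ≈ 0.000 in

Adjust CN=46 to AMC III: 23·46/(10 + 0.13·46) → 1058 ÷ (799/50) = 52900/799 ≈ 66.208
S = 1000/(52900/799) − 10 = 2700/529 in ≈ 5.104 in
Initial abstraction Ia = S/5 = (2700/529)/5 = 540/529 ≈ 1.021 in
P = 0.890 ≤ Ia = 1.021 in: entire storm abstracted, Q = 0.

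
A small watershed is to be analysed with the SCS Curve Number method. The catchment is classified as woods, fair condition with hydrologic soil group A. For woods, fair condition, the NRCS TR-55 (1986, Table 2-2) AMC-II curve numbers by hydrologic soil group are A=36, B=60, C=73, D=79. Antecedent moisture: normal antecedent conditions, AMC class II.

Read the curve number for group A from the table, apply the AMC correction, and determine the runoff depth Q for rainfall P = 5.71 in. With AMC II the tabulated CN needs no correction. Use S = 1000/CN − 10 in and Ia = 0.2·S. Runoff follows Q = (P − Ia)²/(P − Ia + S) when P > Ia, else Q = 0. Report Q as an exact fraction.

NRCS table: woods, fair condition, soil group A → CN(II) = 36
Average conditions: CN = 36 (no AMC adjustment).
Max retention: S = 1000/36 − 10 = 160/9 in (≈ 17.778 in)
Initial abstraction Ia = S/5 = (160/9)/5 = 32/9 ≈ 3.556 in
Since P=5.710 > Ia=3.556: effective rainfall P−Ia = 1939/900 in
Q = (1939/900)²/((1939/900) + 160/9) = (3759721/810000)/(17939/900) = 3759721/16145100 in ≈ 0.233 in

Q = 3759721/16145100 in ≈ 0.233 in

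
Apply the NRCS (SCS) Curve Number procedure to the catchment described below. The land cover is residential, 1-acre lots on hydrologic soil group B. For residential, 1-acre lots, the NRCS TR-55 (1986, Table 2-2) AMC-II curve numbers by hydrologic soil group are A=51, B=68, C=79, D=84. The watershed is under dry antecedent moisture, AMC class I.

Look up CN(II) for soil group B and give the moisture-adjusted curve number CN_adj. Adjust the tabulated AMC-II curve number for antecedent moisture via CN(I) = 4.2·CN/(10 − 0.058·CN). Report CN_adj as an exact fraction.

NRCS table: residential, 1-acre lots, soil group B → CN(II) = 68
Adjust CN=68 to AMC I: 4.2·68/(10 − 0.058·68) → (1428/5) ÷ (757/125) = 35700/757 ≈ 47.160

CN_adj = 35700/757 ≈ 47.160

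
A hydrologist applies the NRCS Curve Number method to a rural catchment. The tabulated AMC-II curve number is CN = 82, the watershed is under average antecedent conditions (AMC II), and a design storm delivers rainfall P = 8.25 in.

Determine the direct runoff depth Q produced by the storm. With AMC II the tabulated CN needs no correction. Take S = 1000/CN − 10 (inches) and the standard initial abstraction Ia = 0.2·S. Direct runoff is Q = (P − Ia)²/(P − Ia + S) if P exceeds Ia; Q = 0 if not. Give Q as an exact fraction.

Q = 546987/89708 in ≈ 6.097 in

AMC II — tabulated CN = 82 applies directly.
Max retention: S = 1000/82 − 10 = 90/41 in (≈ 2.195 in)
Ia = 0.2S: 0.2·2.195 = 0.439 in (exactly 18/41)
P − Ia = 8.250 − 0.439 = 1281/164 ≈ 7.811 in (> 0, runoff occurs)
Q: (1281/164)² ÷ (1641/164) = 546987/89708 in (≈ 6.097 in)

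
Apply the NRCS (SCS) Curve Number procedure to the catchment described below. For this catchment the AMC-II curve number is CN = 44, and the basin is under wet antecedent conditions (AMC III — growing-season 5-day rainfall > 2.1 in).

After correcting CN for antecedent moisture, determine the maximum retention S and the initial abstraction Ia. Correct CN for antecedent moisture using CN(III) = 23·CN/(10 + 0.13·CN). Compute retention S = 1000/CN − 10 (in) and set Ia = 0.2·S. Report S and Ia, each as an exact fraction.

CN(III) from CN(II)=44: (23·44)/(10 + 0.13·44) = 25300/393 ≈ 64.377
S = 1000/(25300/393) − 10 = 1400/253 in ≈ 5.534 in
Ia = 0.2S: 0.2·5.534 = 1.107 in (exactly 280/253)

S = 1400/253 in ≈ 5.534 in; Ia = 280/253 in ≈ 1.107 in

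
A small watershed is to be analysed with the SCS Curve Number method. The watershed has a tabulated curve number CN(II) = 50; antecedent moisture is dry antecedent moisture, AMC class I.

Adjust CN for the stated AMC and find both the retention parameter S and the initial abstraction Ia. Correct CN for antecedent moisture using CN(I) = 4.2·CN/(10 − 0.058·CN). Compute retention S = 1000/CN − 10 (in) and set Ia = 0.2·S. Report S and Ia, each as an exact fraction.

S = 500/21 in ≈ 23.810 in; Ia = 100/21 in ≈ 4.762 in

CN(I) from CN(II)=50: (4.2·50)/(10 − 0.058·50) = 2100/71 ≈ 29.577
S = 1000/(2100/71) − 10 = 500/21 in ≈ 23.810 in
Ia = 0.2·(500/21) = 100/21 in ≈ 4.762 in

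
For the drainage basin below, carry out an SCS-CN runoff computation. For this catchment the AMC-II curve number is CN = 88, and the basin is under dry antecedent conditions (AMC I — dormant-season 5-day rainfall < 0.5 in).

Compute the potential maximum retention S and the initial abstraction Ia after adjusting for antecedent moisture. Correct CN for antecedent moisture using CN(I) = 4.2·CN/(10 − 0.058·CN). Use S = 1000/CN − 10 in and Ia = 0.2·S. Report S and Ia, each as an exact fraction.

S = 250/77 in ≈ 3.247 in; Ia = 50/77 in ≈ 0.649 in

CN(I) from CN(II)=88: (4.2·88)/(10 − 0.058·88) = 3850/51 ≈ 75.490
Retention S: 1000/CN − 10 with CN=75.490 → S = 250/77 ≈ 3.247 in
Ia = 0.2·(250/77) = 50/77 in ≈ 0.649 in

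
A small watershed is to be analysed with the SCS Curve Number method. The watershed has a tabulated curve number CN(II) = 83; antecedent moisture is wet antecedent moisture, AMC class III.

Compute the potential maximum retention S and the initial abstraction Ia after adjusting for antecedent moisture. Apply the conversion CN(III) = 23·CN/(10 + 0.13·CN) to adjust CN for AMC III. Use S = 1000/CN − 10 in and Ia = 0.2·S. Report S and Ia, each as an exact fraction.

S = 1700/1909 in ≈ 0.891 in; Ia = 340/1909 in ≈ 0.178 in

Adjust CN=83 to AMC III: 23·83/(10 + 0.13·83) → 1909 ÷ (2079/100) = 190900/2079 ≈ 91.823
S = 1000/(190900/2079) − 10 = 1700/1909 in ≈ 0.891 in
Ia = 0.2S: 0.2·0.891 = 0.178 in (exactly 340/1909)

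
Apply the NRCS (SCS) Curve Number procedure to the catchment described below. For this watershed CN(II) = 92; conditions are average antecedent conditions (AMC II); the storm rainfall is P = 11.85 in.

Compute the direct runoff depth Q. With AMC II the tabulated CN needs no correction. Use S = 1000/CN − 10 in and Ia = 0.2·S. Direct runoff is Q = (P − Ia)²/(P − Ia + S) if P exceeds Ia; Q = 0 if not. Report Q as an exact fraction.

Average conditions: CN = 92 (no AMC adjustment).
Max retention: S = 1000/92 − 10 = 20/23 in (≈ 0.870 in)
Ia = 0.2·(20/23) = 4/23 in ≈ 0.174 in
P − Ia = 11.850 − 0.174 = 5371/460 ≈ 11.676 in (> 0, runoff occurs)
Runoff Q = (P−Ia)²/(P−Ia+S) = (11.676)²/(11.676+0.870) = 28847641/2654660 ≈ 10.867 in

Q = 28847641/2654660 in ≈ 10.867 in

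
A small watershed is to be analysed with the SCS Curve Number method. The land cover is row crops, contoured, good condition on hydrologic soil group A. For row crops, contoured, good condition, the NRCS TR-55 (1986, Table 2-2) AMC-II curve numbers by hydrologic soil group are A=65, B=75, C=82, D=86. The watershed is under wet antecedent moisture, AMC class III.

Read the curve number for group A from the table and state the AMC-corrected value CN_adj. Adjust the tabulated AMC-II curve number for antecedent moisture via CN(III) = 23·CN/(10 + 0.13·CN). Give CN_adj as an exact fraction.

CN_adj = 29900/369 ≈ 81.030

NRCS table: row crops, contoured, good condition, soil group A → CN(II) = 65
Wet (AMC III): CN(III) = 23·65/(10 + 0.13·65) = 1495/(369/20) = 29900/369 ≈ 81.030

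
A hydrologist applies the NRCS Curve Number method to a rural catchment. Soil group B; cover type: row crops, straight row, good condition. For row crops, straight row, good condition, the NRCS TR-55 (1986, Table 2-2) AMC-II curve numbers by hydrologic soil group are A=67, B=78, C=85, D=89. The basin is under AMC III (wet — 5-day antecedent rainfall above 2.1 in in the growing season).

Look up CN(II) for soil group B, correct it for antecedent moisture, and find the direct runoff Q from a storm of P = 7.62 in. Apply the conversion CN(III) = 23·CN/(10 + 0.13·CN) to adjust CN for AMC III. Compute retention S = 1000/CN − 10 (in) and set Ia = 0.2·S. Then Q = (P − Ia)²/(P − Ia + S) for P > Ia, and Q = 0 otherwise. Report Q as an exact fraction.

NRCS table: row crops, straight row, good condition, soil group B → CN(II) = 78
Adjust CN=78 to AMC III: 23·78/(10 + 0.13·78) → 1794 ÷ (1007/50) = 89700/1007 ≈ 89.076
Max retention: S = 1000/(89700/1007) − 10 = 1100/897 in (≈ 1.226 in)
Initial abstraction Ia = S/5 = (1100/897)/5 = 220/897 ≈ 0.245 in
P − Ia = 7.620 − 0.245 = 330757/44850 ≈ 7.375 in (> 0, runoff occurs)
Q: (330757/44850)² ÷ (385757/44850) = 109400193049/17301201450 in (≈ 6.323 in)

Q = 109400193049/17301201450 in ≈ 6.323 in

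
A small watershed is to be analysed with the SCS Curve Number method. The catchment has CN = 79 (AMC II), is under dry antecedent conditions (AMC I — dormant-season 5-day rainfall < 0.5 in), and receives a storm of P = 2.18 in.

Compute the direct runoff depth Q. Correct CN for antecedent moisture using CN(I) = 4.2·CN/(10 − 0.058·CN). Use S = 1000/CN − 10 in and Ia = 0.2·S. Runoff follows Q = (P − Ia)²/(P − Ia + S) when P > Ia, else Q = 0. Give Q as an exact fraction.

Adjust CN=79 to AMC I: 4.2·79/(10 − 0.058·79) → (1659/5) ÷ (2709/500) = 7900/129 ≈ 61.240
Retention S: 1000/CN − 10 with CN=61.240 → S = 500/79 ≈ 6.329 in
Ia = 0.2S: 0.2·6.329 = 1.266 in (exactly 100/79)
P − Ia = 2.180 − 1.266 = 3611/3950 ≈ 0.914 in (> 0, runoff occurs)
Runoff Q = (P−Ia)²/(P−Ia+S) = (0.914)²/(0.914+6.329) = 13039321/113013450 ≈ 0.115 in

Q = 13039321/113013450 in ≈ 0.115 in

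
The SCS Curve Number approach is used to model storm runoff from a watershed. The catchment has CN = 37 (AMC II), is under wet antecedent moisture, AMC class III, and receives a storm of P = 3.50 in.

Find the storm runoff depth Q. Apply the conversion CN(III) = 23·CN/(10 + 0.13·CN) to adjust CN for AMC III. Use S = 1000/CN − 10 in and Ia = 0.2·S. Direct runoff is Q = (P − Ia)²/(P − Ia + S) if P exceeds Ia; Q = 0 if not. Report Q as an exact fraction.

Q = 1687567/3899282 in ≈ 0.433 in

CN(III) from CN(II)=37: (23·37)/(10 + 0.13·37) = 85100/1481 ≈ 57.461
Max retention: S = 1000/(85100/1481) − 10 = 6300/851 in (≈ 7.403 in)
Initial abstraction Ia = S/5 = (6300/851)/5 = 1260/851 ≈ 1.481 in
P − Ia = 3.500 − 1.481 = 3437/1702 ≈ 2.019 in (> 0, runoff occurs)
Q = (3437/1702)²/((3437/1702) + 6300/851) = (11812969/2896804)/(16037/1702) = 1687567/3899282 in ≈ 0.433 in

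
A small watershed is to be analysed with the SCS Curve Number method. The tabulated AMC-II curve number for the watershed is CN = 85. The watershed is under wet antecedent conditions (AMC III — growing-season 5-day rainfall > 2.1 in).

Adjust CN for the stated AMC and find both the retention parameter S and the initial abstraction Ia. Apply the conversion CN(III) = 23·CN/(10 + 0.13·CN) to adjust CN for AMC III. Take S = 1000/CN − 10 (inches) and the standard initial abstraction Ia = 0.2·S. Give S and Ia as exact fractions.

CN(III) from CN(II)=85: (23·85)/(10 + 0.13·85) = 39100/421 ≈ 92.874
Retention S: 1000/CN − 10 with CN=92.874 → S = 300/391 ≈ 0.767 in
Ia = 0.2·(300/391) = 60/391 in ≈ 0.153 in

S = 300/391 in ≈ 0.767 in; Ia = 60/391 in ≈ 0.153 in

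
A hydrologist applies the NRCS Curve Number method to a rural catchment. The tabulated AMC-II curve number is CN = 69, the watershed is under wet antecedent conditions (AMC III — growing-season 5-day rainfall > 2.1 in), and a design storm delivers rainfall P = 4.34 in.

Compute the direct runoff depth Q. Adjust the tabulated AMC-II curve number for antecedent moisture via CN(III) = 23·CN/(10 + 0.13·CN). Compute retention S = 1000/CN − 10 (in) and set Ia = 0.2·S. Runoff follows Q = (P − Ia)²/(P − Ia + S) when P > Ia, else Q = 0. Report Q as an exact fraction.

CN(III) from CN(II)=69: (23·69)/(10 + 0.13·69) = 158700/1897 ≈ 83.658
Max retention: S = 1000/(158700/1897) − 10 = 3100/1587 in (≈ 1.953 in)
Ia = 0.2S: 0.2·1.953 = 0.391 in (exactly 620/1587)
Since P=4.340 > Ia=0.391: effective rainfall P−Ia = 313379/79350 in
Q = (313379/79350)²/((313379/79350) + 3100/1587) = (98206397641/6296422500)/(468379/79350) = 3167948311/1198899150 in ≈ 2.642 in

Q = 3167948311/1198899150 in ≈ 2.642 in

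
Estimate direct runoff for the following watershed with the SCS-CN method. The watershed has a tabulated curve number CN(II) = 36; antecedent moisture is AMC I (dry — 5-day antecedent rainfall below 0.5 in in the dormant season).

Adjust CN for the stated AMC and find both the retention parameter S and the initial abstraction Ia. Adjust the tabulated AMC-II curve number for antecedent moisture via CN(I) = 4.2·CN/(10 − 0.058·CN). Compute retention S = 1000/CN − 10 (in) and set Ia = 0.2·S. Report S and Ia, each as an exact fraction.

Dry (AMC I): CN(I) = 4.2·36/(10 − 0.058·36) = (756/5)/(989/125) = 18900/989 ≈ 19.110
Retention S: 1000/CN − 10 with CN=19.110 → S = 8000/189 ≈ 42.328 in
Ia = 0.2S: 0.2·42.328 = 8.466 in (exactly 1600/189)

S = 8000/189 in ≈ 42.328 in; Ia = 1600/189 in ≈ 8.466 in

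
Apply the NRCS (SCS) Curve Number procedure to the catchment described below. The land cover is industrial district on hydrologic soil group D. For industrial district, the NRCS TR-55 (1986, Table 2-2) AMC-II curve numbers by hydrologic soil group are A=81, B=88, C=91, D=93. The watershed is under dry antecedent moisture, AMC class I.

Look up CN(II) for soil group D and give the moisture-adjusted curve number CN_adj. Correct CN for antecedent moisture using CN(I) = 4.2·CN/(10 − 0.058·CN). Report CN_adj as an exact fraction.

NRCS table: industrial district, soil group D → CN(II) = 93
CN(I) from CN(II)=93: (4.2·93)/(10 − 0.058·93) = 27900/329 ≈ 84.802

CN_adj = 27900/329 ≈ 84.802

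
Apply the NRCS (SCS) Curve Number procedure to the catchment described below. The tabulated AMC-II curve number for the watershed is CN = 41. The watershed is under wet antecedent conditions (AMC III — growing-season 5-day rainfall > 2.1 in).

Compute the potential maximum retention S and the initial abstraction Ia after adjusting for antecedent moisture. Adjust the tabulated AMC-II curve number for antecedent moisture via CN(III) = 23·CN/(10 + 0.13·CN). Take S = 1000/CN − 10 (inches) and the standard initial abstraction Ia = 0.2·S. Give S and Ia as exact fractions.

CN(III) from CN(II)=41: (23·41)/(10 + 0.13·41) = 94300/1533 ≈ 61.513
Retention S: 1000/CN − 10 with CN=61.513 → S = 5900/943 ≈ 6.257 in
Ia = 0.2S: 0.2·6.257 = 1.251 in (exactly 1180/943)

S = 5900/943 in ≈ 6.257 in; Ia = 1180/943 in ≈ 1.251 in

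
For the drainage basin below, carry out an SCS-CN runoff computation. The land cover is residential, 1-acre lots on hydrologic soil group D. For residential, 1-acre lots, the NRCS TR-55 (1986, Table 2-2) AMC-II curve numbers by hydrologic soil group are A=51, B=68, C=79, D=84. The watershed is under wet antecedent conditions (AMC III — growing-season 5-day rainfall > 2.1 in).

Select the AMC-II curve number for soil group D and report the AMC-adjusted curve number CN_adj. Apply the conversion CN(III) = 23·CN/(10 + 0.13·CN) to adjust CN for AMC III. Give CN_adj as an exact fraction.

NRCS table: residential, 1-acre lots, soil group D → CN(II) = 84
Wet (AMC III): CN(III) = 23·84/(10 + 0.13·84) = 1932/(523/25) = 48300/523 ≈ 92.352

CN_adj = 48300/523 ≈ 92.352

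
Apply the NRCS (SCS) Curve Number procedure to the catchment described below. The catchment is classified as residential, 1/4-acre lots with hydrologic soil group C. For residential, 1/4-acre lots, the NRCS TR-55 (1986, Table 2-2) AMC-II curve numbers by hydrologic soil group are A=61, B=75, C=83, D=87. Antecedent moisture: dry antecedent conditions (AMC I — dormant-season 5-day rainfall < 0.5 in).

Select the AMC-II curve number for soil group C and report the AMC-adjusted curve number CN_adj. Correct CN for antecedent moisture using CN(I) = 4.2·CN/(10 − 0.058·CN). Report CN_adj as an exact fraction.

CN_adj = 174300/2593 ≈ 67.219

NRCS table: residential, 1/4-acre lots, soil group C → CN(II) = 83
Dry (AMC I): CN(I) = 4.2·83/(10 − 0.058·83) = (1743/5)/(2593/500) = 174300/2593 ≈ 67.219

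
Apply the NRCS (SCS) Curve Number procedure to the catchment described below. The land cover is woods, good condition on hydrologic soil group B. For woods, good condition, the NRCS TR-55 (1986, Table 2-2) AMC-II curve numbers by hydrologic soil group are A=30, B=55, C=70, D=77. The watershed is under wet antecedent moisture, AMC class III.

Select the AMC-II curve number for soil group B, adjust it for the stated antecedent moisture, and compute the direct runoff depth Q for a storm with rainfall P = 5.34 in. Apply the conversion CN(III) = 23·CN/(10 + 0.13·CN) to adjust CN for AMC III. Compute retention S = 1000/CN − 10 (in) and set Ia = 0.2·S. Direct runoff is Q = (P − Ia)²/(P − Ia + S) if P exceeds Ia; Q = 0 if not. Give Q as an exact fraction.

NRCS table: woods, good condition, soil group B → CN(II) = 55
Adjust CN=55 to AMC III: 23·55/(10 + 0.13·55) → 1265 ÷ (343/20) = 25300/343 ≈ 73.761
S = 1000/(25300/343) − 10 = 900/253 in ≈ 3.557 in
Ia = 0.2·(900/253) = 180/253 in ≈ 0.711 in
P − Ia = 5.340 − 0.711 = 58551/12650 ≈ 4.629 in (> 0, runoff occurs)
Q = (58551/12650)²/((58551/12650) + 900/253) = (3428219601/160022500)/(103551/12650) = 1142739867/436640050 in ≈ 2.617 in

Q = 1142739867/436640050 in ≈ 2.617 in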